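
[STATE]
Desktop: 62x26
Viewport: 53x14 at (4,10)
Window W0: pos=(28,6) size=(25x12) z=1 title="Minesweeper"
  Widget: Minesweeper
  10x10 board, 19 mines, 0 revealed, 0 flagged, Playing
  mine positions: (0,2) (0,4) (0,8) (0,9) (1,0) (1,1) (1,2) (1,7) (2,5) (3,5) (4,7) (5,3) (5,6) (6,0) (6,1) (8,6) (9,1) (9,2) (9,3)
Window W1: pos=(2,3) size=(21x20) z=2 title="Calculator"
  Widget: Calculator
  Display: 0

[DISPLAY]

 4 │ 5 │ 6 │ × │  ┃     ┃■■■■■■■■■■             ┃    
───┼───┼───┼───┤  ┃     ┃■■■■■■■■■■             ┃    
 1 │ 2 │ 3 │ - │  ┃     ┃■■■■■■■■■■             ┃    
───┼───┼───┼───┤  ┃     ┃■■■■■■■■■■             ┃    
 0 │ . │ = │ + │  ┃     ┃■■■■■■■■■■             ┃    
───┼───┼───┼───┤  ┃     ┃■■■■■■■■■■             ┃    
 C │ MC│ MR│ M+│  ┃     ┃■■■■■■■■■■             ┃    
───┴───┴───┴───┘  ┃     ┗━━━━━━━━━━━━━━━━━━━━━━━┛    
                  ┃                                  
                  ┃                                  
                  ┃                                  
                  ┃                                  
━━━━━━━━━━━━━━━━━━┛                                  
                                                     


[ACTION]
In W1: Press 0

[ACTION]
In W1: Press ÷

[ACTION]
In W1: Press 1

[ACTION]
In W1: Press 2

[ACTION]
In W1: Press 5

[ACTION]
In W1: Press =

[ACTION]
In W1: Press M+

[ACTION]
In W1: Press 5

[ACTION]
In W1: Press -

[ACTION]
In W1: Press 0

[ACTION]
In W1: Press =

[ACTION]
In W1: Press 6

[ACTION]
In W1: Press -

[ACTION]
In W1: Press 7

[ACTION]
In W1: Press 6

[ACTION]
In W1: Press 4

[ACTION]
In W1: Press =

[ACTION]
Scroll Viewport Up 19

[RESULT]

                                                     
                                                     
                                                     
━━━━━━━━━━━━━━━━━━┓                                  
Calculator        ┃                                  
──────────────────┨                                  
              -758┃     ┏━━━━━━━━━━━━━━━━━━━━━━━┓    
───┬───┬───┬───┐  ┃     ┃ Minesweeper           ┃    
 7 │ 8 │ 9 │ ÷ │  ┃     ┠───────────────────────┨    
───┼───┼───┼───┤  ┃     ┃■■■■■■■■■■             ┃    
 4 │ 5 │ 6 │ × │  ┃     ┃■■■■■■■■■■             ┃    
───┼───┼───┼───┤  ┃     ┃■■■■■■■■■■             ┃    
 1 │ 2 │ 3 │ - │  ┃     ┃■■■■■■■■■■             ┃    
───┼───┼───┼───┤  ┃     ┃■■■■■■■■■■             ┃    


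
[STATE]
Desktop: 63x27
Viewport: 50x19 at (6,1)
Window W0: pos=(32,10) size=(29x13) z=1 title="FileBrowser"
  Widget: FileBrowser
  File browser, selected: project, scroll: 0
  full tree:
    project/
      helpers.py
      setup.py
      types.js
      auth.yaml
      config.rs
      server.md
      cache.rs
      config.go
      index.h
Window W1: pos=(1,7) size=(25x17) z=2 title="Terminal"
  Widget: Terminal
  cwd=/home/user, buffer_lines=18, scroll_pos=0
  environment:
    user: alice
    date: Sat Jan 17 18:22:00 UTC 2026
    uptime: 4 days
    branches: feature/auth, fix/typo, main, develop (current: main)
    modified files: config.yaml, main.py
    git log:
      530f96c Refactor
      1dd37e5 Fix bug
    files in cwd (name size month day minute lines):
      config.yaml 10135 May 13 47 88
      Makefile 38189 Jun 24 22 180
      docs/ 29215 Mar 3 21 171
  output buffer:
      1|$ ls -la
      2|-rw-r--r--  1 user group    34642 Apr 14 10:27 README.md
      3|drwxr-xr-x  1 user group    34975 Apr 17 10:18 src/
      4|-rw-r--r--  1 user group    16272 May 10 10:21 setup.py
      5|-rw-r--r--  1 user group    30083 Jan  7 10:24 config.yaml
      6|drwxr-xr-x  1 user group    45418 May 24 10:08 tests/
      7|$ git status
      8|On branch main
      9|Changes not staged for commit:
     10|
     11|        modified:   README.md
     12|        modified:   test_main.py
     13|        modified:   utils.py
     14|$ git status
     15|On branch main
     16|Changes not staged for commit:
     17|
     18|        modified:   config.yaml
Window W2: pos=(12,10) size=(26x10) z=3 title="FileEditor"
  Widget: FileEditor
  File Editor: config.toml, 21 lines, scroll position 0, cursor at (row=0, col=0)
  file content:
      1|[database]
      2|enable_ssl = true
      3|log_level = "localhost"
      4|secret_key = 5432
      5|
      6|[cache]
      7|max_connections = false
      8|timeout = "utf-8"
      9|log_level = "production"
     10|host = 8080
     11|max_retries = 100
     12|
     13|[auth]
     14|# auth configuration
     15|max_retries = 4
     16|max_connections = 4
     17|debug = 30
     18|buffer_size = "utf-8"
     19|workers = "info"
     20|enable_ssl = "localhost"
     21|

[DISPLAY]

                                                  
                                                  
                                                  
                                                  
                                                  
                                                  
━━━━━━━━━━━━━━━━━━━┓                              
minal              ┃                              
───────────────────┨                              
 -la  ┏━━━━━━━━━━━━━━━━━━━━━━━━┓━━━━━━━━━━━━━━━━━━
r--r--┃ FileEditor             ┃Browser           
r-xr-x┠────────────────────────┨──────────────────
r--r--┃█database]             ▲┃ project/         
r--r--┃enable_ssl = true      █┃elpers.py         
r-xr-x┃log_level = "localhost"░┃etup.py           
t stat┃secret_key = 5432      ░┃ypes.js           
ranch ┃                       ░┃uth.yaml          
ges no┃[cache]                ▼┃onfig.rs          
      ┗━━━━━━━━━━━━━━━━━━━━━━━━┛erver.md          


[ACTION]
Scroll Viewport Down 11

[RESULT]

minal              ┃                              
───────────────────┨                              
 -la  ┏━━━━━━━━━━━━━━━━━━━━━━━━┓━━━━━━━━━━━━━━━━━━
r--r--┃ FileEditor             ┃Browser           
r-xr-x┠────────────────────────┨──────────────────
r--r--┃█database]             ▲┃ project/         
r--r--┃enable_ssl = true      █┃elpers.py         
r-xr-x┃log_level = "localhost"░┃etup.py           
t stat┃secret_key = 5432      ░┃ypes.js           
ranch ┃                       ░┃uth.yaml          
ges no┃[cache]                ▼┃onfig.rs          
      ┗━━━━━━━━━━━━━━━━━━━━━━━━┛erver.md          
    modified:   REA┃      ┃    cache.rs           
    modified:   tes┃      ┃    config.go          
    modified:   uti┃      ┗━━━━━━━━━━━━━━━━━━━━━━━
━━━━━━━━━━━━━━━━━━━┛                              
                                                  
                                                  
                                                  


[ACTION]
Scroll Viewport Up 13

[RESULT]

                                                  
                                                  
                                                  
                                                  
                                                  
                                                  
                                                  
━━━━━━━━━━━━━━━━━━━┓                              
minal              ┃                              
───────────────────┨                              
 -la  ┏━━━━━━━━━━━━━━━━━━━━━━━━┓━━━━━━━━━━━━━━━━━━
r--r--┃ FileEditor             ┃Browser           
r-xr-x┠────────────────────────┨──────────────────
r--r--┃█database]             ▲┃ project/         
r--r--┃enable_ssl = true      █┃elpers.py         
r-xr-x┃log_level = "localhost"░┃etup.py           
t stat┃secret_key = 5432      ░┃ypes.js           
ranch ┃                       ░┃uth.yaml          
ges no┃[cache]                ▼┃onfig.rs          


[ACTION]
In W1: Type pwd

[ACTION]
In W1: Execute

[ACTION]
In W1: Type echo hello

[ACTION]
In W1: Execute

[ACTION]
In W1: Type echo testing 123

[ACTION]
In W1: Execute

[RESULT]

                                                  
                                                  
                                                  
                                                  
                                                  
                                                  
                                                  
━━━━━━━━━━━━━━━━━━━┓                              
minal              ┃                              
───────────────────┨                              
    mo┏━━━━━━━━━━━━━━━━━━━━━━━━┓━━━━━━━━━━━━━━━━━━
t stat┃ FileEditor             ┃Browser           
ranch ┠────────────────────────┨──────────────────
ges no┃█database]             ▲┃ project/         
      ┃enable_ssl = true      █┃elpers.py         
    mo┃log_level = "localhost"░┃etup.py           
d     ┃secret_key = 5432      ░┃ypes.js           
e/user┃                       ░┃uth.yaml          
ho hel┃[cache]                ▼┃onfig.rs          


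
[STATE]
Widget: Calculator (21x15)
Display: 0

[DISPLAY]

                    0
┌───┬───┬───┬───┐    
│ 7 │ 8 │ 9 │ ÷ │    
├───┼───┼───┼───┤    
│ 4 │ 5 │ 6 │ × │    
├───┼───┼───┼───┤    
│ 1 │ 2 │ 3 │ - │    
├───┼───┼───┼───┤    
│ 0 │ . │ = │ + │    
├───┼───┼───┼───┤    
│ C │ MC│ MR│ M+│    
└───┴───┴───┴───┘    
                     
                     
                     


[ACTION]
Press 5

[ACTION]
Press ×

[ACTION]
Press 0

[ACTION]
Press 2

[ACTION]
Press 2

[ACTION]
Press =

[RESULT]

                  110
┌───┬───┬───┬───┐    
│ 7 │ 8 │ 9 │ ÷ │    
├───┼───┼───┼───┤    
│ 4 │ 5 │ 6 │ × │    
├───┼───┼───┼───┤    
│ 1 │ 2 │ 3 │ - │    
├───┼───┼───┼───┤    
│ 0 │ . │ = │ + │    
├───┼───┼───┼───┤    
│ C │ MC│ MR│ M+│    
└───┴───┴───┴───┘    
                     
                     
                     


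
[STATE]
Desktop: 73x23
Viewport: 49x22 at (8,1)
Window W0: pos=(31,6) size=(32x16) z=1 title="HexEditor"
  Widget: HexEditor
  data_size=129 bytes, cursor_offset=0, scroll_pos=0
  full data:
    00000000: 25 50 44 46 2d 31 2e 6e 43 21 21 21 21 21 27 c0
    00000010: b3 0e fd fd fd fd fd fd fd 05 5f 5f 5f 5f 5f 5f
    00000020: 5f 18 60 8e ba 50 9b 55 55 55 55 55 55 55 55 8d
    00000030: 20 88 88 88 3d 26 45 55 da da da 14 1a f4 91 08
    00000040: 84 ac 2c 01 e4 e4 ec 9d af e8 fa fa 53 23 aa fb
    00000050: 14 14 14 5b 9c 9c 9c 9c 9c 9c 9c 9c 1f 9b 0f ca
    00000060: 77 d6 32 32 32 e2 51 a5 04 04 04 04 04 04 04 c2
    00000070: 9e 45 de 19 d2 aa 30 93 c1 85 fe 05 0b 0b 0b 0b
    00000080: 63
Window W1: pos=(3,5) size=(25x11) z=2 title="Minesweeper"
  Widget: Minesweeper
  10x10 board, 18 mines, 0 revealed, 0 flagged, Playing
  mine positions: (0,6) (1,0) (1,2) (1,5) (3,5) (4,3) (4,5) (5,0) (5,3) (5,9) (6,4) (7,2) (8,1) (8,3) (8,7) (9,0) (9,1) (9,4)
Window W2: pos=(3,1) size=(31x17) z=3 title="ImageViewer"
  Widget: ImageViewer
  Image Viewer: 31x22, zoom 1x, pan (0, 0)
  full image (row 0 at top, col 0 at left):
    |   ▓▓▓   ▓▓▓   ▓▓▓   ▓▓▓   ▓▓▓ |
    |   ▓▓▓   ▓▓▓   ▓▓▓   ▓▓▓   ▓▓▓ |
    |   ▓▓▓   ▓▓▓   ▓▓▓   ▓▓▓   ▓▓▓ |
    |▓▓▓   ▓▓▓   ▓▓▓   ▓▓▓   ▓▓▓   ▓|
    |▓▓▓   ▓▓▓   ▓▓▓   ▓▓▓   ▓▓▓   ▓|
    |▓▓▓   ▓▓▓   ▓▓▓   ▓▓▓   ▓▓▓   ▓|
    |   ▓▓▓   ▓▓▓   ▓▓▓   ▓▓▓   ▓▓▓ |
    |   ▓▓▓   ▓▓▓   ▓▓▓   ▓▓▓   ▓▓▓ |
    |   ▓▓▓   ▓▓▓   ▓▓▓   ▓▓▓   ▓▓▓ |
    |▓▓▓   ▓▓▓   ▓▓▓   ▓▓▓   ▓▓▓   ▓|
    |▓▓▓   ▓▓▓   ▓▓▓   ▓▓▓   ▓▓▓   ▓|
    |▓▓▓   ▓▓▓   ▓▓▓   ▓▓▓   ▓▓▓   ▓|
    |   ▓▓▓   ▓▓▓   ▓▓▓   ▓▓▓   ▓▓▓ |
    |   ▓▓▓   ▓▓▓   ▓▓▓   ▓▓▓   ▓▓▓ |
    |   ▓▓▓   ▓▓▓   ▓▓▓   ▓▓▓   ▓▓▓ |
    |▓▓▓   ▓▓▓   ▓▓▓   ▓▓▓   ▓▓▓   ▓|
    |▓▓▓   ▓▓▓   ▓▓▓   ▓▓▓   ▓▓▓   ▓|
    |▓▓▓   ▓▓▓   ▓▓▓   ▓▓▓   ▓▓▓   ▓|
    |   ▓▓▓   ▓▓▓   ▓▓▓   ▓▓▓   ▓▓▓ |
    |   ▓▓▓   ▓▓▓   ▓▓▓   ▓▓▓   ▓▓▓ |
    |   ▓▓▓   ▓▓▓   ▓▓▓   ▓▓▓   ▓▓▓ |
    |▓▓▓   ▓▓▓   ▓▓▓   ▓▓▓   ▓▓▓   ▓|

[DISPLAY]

━━━━━━━━━━━━━━━━━━━━━━━━━┓                       
geViewer                 ┃                       
─────────────────────────┨                       
▓▓   ▓▓▓   ▓▓▓   ▓▓▓   ▓▓┃                       
▓▓   ▓▓▓   ▓▓▓   ▓▓▓   ▓▓┃                       
▓▓   ▓▓▓   ▓▓▓   ▓▓▓   ▓▓┃━━━━━━━━━━━━━━━━━━━━━━━
  ▓▓▓   ▓▓▓   ▓▓▓   ▓▓▓  ┃exEditor               
  ▓▓▓   ▓▓▓   ▓▓▓   ▓▓▓  ┃───────────────────────
  ▓▓▓   ▓▓▓   ▓▓▓   ▓▓▓  ┃000000  25 50 44 46 2d 
▓▓   ▓▓▓   ▓▓▓   ▓▓▓   ▓▓┃000010  b3 0e fd fd fd 
▓▓   ▓▓▓   ▓▓▓   ▓▓▓   ▓▓┃000020  5f 18 60 8e ba 
▓▓   ▓▓▓   ▓▓▓   ▓▓▓   ▓▓┃000030  20 88 88 88 3d 
  ▓▓▓   ▓▓▓   ▓▓▓   ▓▓▓  ┃000040  84 ac 2c 01 e4 
  ▓▓▓   ▓▓▓   ▓▓▓   ▓▓▓  ┃000050  14 14 14 5b 9c 
  ▓▓▓   ▓▓▓   ▓▓▓   ▓▓▓  ┃000060  77 d6 32 32 32 
▓▓   ▓▓▓   ▓▓▓   ▓▓▓   ▓▓┃000070  9e 45 de 19 d2 
━━━━━━━━━━━━━━━━━━━━━━━━━┛000080  63             
                       ┃                         
                       ┃                         
                       ┃                         
                       ┗━━━━━━━━━━━━━━━━━━━━━━━━━
                                                 


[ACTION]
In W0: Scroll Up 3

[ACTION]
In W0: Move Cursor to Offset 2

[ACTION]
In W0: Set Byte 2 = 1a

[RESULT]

━━━━━━━━━━━━━━━━━━━━━━━━━┓                       
geViewer                 ┃                       
─────────────────────────┨                       
▓▓   ▓▓▓   ▓▓▓   ▓▓▓   ▓▓┃                       
▓▓   ▓▓▓   ▓▓▓   ▓▓▓   ▓▓┃                       
▓▓   ▓▓▓   ▓▓▓   ▓▓▓   ▓▓┃━━━━━━━━━━━━━━━━━━━━━━━
  ▓▓▓   ▓▓▓   ▓▓▓   ▓▓▓  ┃exEditor               
  ▓▓▓   ▓▓▓   ▓▓▓   ▓▓▓  ┃───────────────────────
  ▓▓▓   ▓▓▓   ▓▓▓   ▓▓▓  ┃000000  25 50 1A 46 2d 
▓▓   ▓▓▓   ▓▓▓   ▓▓▓   ▓▓┃000010  b3 0e fd fd fd 
▓▓   ▓▓▓   ▓▓▓   ▓▓▓   ▓▓┃000020  5f 18 60 8e ba 
▓▓   ▓▓▓   ▓▓▓   ▓▓▓   ▓▓┃000030  20 88 88 88 3d 
  ▓▓▓   ▓▓▓   ▓▓▓   ▓▓▓  ┃000040  84 ac 2c 01 e4 
  ▓▓▓   ▓▓▓   ▓▓▓   ▓▓▓  ┃000050  14 14 14 5b 9c 
  ▓▓▓   ▓▓▓   ▓▓▓   ▓▓▓  ┃000060  77 d6 32 32 32 
▓▓   ▓▓▓   ▓▓▓   ▓▓▓   ▓▓┃000070  9e 45 de 19 d2 
━━━━━━━━━━━━━━━━━━━━━━━━━┛000080  63             
                       ┃                         
                       ┃                         
                       ┃                         
                       ┗━━━━━━━━━━━━━━━━━━━━━━━━━
                                                 


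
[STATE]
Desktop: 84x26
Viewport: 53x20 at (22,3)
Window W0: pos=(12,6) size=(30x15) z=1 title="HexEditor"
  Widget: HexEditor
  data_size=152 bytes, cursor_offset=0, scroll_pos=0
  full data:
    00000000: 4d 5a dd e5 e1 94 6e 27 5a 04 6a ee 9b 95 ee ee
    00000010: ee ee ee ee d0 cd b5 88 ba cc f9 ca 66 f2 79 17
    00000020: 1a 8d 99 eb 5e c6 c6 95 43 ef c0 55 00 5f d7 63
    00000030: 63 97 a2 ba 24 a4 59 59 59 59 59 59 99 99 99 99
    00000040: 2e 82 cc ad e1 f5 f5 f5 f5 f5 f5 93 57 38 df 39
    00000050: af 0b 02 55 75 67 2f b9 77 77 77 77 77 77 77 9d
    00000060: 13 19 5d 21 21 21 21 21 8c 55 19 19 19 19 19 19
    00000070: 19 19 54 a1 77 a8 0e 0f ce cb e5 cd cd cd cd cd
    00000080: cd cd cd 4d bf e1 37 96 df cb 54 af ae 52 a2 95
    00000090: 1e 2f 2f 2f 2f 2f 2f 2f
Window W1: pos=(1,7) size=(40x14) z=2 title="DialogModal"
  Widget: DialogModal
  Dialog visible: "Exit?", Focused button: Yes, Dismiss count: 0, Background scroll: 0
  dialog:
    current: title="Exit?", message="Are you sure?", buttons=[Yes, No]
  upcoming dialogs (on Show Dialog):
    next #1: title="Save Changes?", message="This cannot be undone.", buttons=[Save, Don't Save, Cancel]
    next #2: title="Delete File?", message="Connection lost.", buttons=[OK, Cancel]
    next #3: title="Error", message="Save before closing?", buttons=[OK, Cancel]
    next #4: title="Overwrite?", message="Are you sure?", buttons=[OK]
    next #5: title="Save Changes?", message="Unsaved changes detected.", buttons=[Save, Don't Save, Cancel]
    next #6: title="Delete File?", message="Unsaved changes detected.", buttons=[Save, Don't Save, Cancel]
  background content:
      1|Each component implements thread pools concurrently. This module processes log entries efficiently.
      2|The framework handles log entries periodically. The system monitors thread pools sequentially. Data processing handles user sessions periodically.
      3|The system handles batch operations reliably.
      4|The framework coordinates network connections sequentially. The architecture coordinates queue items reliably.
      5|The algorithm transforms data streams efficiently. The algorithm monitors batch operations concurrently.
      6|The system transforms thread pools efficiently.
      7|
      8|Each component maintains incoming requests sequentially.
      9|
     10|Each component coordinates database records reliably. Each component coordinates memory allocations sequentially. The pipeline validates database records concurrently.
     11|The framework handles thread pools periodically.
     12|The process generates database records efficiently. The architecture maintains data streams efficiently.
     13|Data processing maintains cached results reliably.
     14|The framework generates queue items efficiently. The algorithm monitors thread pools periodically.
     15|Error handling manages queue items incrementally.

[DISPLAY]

                                                     
                                                     
                                                     
━━━━━━━━━━━━━━━━━━━┓                                 
━━━━━━━━━━━━━━━━━━┓┃                                 
                  ┃┨                                 
──────────────────┨┃                                 
ments thread pools┃┃                                 
s log entries peri┃┃                                 
──────┐erations re┃┃                                 
?     │etwork conn┃┃                                 
sure? │ta streams ┃┃                                 
 No   │d pools eff┃┃                                 
──────┘           ┃┃                                 
ains incoming requ┃┃                                 
                  ┃┃                                 
inates database re┃┃                                 
━━━━━━━━━━━━━━━━━━┛┛                                 
                                                     
                                                     


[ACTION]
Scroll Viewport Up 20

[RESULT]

                                                     
                                                     
                                                     
                                                     
                                                     
                                                     
━━━━━━━━━━━━━━━━━━━┓                                 
━━━━━━━━━━━━━━━━━━┓┃                                 
                  ┃┨                                 
──────────────────┨┃                                 
ments thread pools┃┃                                 
s log entries peri┃┃                                 
──────┐erations re┃┃                                 
?     │etwork conn┃┃                                 
sure? │ta streams ┃┃                                 
 No   │d pools eff┃┃                                 
──────┘           ┃┃                                 
ains incoming requ┃┃                                 
                  ┃┃                                 
inates database re┃┃                                 


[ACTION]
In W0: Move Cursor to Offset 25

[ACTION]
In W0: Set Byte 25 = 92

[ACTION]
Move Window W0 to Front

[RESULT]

                                                     
                                                     
                                                     
                                                     
                                                     
                                                     
━━━━━━━━━━━━━━━━━━━┓                                 
r                  ┃                                 
───────────────────┨                                 
 4d 5a dd e5 e1 94 ┃                                 
 ee ee ee ee d0 cd ┃                                 
 1a 8d 99 eb 5e c6 ┃                                 
 63 97 a2 ba 24 a4 ┃                                 
 2e 82 cc ad e1 f5 ┃                                 
 af 0b 02 55 75 67 ┃                                 
 13 19 5d 21 21 21 ┃                                 
 19 19 54 a1 77 a8 ┃                                 
 cd cd cd 4d bf e1 ┃                                 
 1e 2f 2f 2f 2f 2f ┃                                 
                   ┃                                 


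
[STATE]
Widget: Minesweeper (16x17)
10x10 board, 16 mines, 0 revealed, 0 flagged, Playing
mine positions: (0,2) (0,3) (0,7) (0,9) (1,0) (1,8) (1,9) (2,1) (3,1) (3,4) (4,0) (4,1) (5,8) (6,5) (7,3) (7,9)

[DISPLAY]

■■■■■■■■■■      
■■■■■■■■■■      
■■■■■■■■■■      
■■■■■■■■■■      
■■■■■■■■■■      
■■■■■■■■■■      
■■■■■■■■■■      
■■■■■■■■■■      
■■■■■■■■■■      
■■■■■■■■■■      
                
                
                
                
                
                
                


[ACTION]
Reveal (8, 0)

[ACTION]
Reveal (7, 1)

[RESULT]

■■■■■■■■■■      
■■■■■■■■■■      
■■■■■■■■■■      
■■■■■■■■■■      
■■■■■■■■■■      
221■■■■■■■      
  1■■■112■      
  1■211 1■      
  111   11      
                
                
                
                
                
                
                
                


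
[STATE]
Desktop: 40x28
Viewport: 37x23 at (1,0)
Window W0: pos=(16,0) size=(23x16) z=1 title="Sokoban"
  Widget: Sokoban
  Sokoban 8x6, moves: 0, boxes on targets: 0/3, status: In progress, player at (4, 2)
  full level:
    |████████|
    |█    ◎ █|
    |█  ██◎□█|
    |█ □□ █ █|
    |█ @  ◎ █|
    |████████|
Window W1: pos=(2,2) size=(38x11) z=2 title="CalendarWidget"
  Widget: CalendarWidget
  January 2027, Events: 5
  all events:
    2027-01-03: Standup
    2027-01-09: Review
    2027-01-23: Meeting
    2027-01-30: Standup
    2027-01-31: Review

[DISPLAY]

               ┏━━━━━━━━━━━━━━━━━━━━━
               ┃ Sokoban             
 ┏━━━━━━━━━━━━━━━━━━━━━━━━━━━━━━━━━━━
 ┃ CalendarWidget                    
 ┠───────────────────────────────────
 ┃            January 2027           
 ┃Mo Tu We Th Fr Sa Su               
 ┃             1  2  3*              
 ┃ 4  5  6  7  8  9* 10              
 ┃11 12 13 14 15 16 17               
 ┃18 19 20 21 22 23* 24              
 ┃25 26 27 28 29 30* 31*             
 ┗━━━━━━━━━━━━━━━━━━━━━━━━━━━━━━━━━━━
               ┃                     
               ┃                     
               ┗━━━━━━━━━━━━━━━━━━━━━
                                     
                                     
                                     
                                     
                                     
                                     
                                     


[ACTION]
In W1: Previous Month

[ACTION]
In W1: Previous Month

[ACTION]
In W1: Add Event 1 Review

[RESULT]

               ┏━━━━━━━━━━━━━━━━━━━━━
               ┃ Sokoban             
 ┏━━━━━━━━━━━━━━━━━━━━━━━━━━━━━━━━━━━
 ┃ CalendarWidget                    
 ┠───────────────────────────────────
 ┃           November 2026           
 ┃Mo Tu We Th Fr Sa Su               
 ┃                   1*              
 ┃ 2  3  4  5  6  7  8               
 ┃ 9 10 11 12 13 14 15               
 ┃16 17 18 19 20 21 22               
 ┃23 24 25 26 27 28 29               
 ┗━━━━━━━━━━━━━━━━━━━━━━━━━━━━━━━━━━━
               ┃                     
               ┃                     
               ┗━━━━━━━━━━━━━━━━━━━━━
                                     
                                     
                                     
                                     
                                     
                                     
                                     


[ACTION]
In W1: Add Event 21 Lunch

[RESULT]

               ┏━━━━━━━━━━━━━━━━━━━━━
               ┃ Sokoban             
 ┏━━━━━━━━━━━━━━━━━━━━━━━━━━━━━━━━━━━
 ┃ CalendarWidget                    
 ┠───────────────────────────────────
 ┃           November 2026           
 ┃Mo Tu We Th Fr Sa Su               
 ┃                   1*              
 ┃ 2  3  4  5  6  7  8               
 ┃ 9 10 11 12 13 14 15               
 ┃16 17 18 19 20 21* 22              
 ┃23 24 25 26 27 28 29               
 ┗━━━━━━━━━━━━━━━━━━━━━━━━━━━━━━━━━━━
               ┃                     
               ┃                     
               ┗━━━━━━━━━━━━━━━━━━━━━
                                     
                                     
                                     
                                     
                                     
                                     
                                     


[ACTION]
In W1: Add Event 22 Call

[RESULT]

               ┏━━━━━━━━━━━━━━━━━━━━━
               ┃ Sokoban             
 ┏━━━━━━━━━━━━━━━━━━━━━━━━━━━━━━━━━━━
 ┃ CalendarWidget                    
 ┠───────────────────────────────────
 ┃           November 2026           
 ┃Mo Tu We Th Fr Sa Su               
 ┃                   1*              
 ┃ 2  3  4  5  6  7  8               
 ┃ 9 10 11 12 13 14 15               
 ┃16 17 18 19 20 21* 22*             
 ┃23 24 25 26 27 28 29               
 ┗━━━━━━━━━━━━━━━━━━━━━━━━━━━━━━━━━━━
               ┃                     
               ┃                     
               ┗━━━━━━━━━━━━━━━━━━━━━
                                     
                                     
                                     
                                     
                                     
                                     
                                     


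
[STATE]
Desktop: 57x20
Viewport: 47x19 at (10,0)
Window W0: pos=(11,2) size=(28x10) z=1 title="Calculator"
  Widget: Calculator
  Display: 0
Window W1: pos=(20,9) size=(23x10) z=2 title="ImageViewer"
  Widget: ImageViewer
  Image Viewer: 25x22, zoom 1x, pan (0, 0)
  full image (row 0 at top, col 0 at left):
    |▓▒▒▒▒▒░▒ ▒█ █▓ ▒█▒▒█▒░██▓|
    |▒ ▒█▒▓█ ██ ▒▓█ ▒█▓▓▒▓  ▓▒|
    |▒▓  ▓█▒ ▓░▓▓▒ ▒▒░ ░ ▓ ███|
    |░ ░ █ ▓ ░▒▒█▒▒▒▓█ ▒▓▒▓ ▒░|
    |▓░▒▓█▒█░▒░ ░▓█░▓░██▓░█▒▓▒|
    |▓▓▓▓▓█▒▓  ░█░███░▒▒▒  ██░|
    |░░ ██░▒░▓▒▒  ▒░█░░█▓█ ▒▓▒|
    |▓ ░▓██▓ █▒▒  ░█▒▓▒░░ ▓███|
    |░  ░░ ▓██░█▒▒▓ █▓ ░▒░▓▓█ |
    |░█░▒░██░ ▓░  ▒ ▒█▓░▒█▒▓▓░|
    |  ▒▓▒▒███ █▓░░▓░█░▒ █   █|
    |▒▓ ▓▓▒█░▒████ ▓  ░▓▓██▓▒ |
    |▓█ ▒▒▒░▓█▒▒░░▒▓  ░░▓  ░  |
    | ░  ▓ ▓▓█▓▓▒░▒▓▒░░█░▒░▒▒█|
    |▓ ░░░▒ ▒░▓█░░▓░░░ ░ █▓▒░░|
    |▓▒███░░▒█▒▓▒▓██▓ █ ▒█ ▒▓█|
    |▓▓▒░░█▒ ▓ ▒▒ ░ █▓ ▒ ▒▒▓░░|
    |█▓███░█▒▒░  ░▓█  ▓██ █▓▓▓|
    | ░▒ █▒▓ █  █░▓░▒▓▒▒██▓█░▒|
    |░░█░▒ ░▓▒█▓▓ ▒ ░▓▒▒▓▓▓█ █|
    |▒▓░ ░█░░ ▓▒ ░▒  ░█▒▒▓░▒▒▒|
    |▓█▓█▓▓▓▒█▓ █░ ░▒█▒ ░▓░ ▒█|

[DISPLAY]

                                               
                                               
 ┏━━━━━━━━━━━━━━━━━━━━━━━━━━┓                  
 ┃ Calculator               ┃                  
 ┠──────────────────────────┨                  
 ┃                         0┃                  
 ┃┌───┬───┬───┬───┐         ┃                  
 ┃│ 7 │ 8 │ 9 │ ÷ │         ┃                  
 ┃├───┼───┼───┼───┤         ┃                  
 ┃│ 4 │ 5 ┏━━━━━━━━━━━━━━━━━━━━━┓              
 ┃└───┴───┃ ImageViewer         ┃              
 ┗━━━━━━━━┠─────────────────────┨              
          ┃▓▒▒▒▒▒░▒ ▒█ █▓ ▒█▒▒█▒┃              
          ┃▒ ▒█▒▓█ ██ ▒▓█ ▒█▓▓▒▓┃              
          ┃▒▓  ▓█▒ ▓░▓▓▒ ▒▒░ ░ ▓┃              
          ┃░ ░ █ ▓ ░▒▒█▒▒▒▓█ ▒▓▒┃              
          ┃▓░▒▓█▒█░▒░ ░▓█░▓░██▓░┃              
          ┃▓▓▓▓▓█▒▓  ░█░███░▒▒▒ ┃              
          ┗━━━━━━━━━━━━━━━━━━━━━┛              


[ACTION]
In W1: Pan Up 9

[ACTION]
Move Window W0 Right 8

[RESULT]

                                               
                                               
         ┏━━━━━━━━━━━━━━━━━━━━━━━━━━┓          
         ┃ Calculator               ┃          
         ┠──────────────────────────┨          
         ┃                         0┃          
         ┃┌───┬───┬───┬───┐         ┃          
         ┃│ 7 │ 8 │ 9 │ ÷ │         ┃          
         ┃├───┼───┼───┼───┤         ┃          
         ┃┏━━━━━━━━━━━━━━━━━━━━━┓   ┃          
         ┃┃ ImageViewer         ┃   ┃          
         ┗┠─────────────────────┨━━━┛          
          ┃▓▒▒▒▒▒░▒ ▒█ █▓ ▒█▒▒█▒┃              
          ┃▒ ▒█▒▓█ ██ ▒▓█ ▒█▓▓▒▓┃              
          ┃▒▓  ▓█▒ ▓░▓▓▒ ▒▒░ ░ ▓┃              
          ┃░ ░ █ ▓ ░▒▒█▒▒▒▓█ ▒▓▒┃              
          ┃▓░▒▓█▒█░▒░ ░▓█░▓░██▓░┃              
          ┃▓▓▓▓▓█▒▓  ░█░███░▒▒▒ ┃              
          ┗━━━━━━━━━━━━━━━━━━━━━┛              


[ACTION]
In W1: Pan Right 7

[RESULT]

                                               
                                               
         ┏━━━━━━━━━━━━━━━━━━━━━━━━━━┓          
         ┃ Calculator               ┃          
         ┠──────────────────────────┨          
         ┃                         0┃          
         ┃┌───┬───┬───┬───┐         ┃          
         ┃│ 7 │ 8 │ 9 │ ÷ │         ┃          
         ┃├───┼───┼───┼───┤         ┃          
         ┃┏━━━━━━━━━━━━━━━━━━━━━┓   ┃          
         ┃┃ ImageViewer         ┃   ┃          
         ┗┠─────────────────────┨━━━┛          
          ┃▒ ▒█ █▓ ▒█▒▒█▒░██▓   ┃              
          ┃ ██ ▒▓█ ▒█▓▓▒▓  ▓▒   ┃              
          ┃ ▓░▓▓▒ ▒▒░ ░ ▓ ███   ┃              
          ┃ ░▒▒█▒▒▒▓█ ▒▓▒▓ ▒░   ┃              
          ┃░▒░ ░▓█░▓░██▓░█▒▓▒   ┃              
          ┃▓  ░█░███░▒▒▒  ██░   ┃              
          ┗━━━━━━━━━━━━━━━━━━━━━┛              


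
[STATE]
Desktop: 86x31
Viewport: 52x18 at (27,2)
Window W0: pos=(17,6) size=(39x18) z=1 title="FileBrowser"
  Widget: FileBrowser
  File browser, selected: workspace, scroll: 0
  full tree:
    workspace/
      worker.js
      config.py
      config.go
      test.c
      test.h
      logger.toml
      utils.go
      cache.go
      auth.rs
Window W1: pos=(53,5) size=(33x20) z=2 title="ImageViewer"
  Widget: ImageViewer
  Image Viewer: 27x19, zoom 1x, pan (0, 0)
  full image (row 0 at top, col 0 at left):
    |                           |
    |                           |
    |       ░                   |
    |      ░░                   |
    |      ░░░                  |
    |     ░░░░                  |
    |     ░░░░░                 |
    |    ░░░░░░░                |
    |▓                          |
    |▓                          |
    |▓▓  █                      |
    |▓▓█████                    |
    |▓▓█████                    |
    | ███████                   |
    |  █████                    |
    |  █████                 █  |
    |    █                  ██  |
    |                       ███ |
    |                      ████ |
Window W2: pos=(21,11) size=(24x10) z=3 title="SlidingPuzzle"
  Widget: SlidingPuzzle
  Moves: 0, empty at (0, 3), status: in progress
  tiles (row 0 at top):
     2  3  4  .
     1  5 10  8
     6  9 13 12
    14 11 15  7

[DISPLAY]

                                                    
                                                    
                                                    
                          ┏━━━━━━━━━━━━━━━━━━━━━━━━━
━━━━━━━━━━━━━━━━━━━━━━━━━━┃ ImageViewer             
ser                       ┠─────────────────────────
──────────────────────────┃                         
kspace/                   ┃                         
r.js                      ┃       ░                 
━━━━━━━━━━━━━━━━━┓        ┃      ░░                 
ingPuzzle        ┃        ┃      ░░░                
─────────────────┨        ┃     ░░░░                
┬────┬────┬────┐ ┃        ┃     ░░░░░               
│  3 │  4 │    │ ┃        ┃    ░░░░░░░              
┼────┼────┼────┤ ┃        ┃▓                        
│  5 │ 10 │  8 │ ┃        ┃▓                        
┼────┼────┼────┤ ┃        ┃▓▓  █                    
│  9 │ 13 │ 12 │ ┃        ┃▓▓█████                  


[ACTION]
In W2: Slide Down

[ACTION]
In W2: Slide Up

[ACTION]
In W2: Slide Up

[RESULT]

                                                    
                                                    
                                                    
                          ┏━━━━━━━━━━━━━━━━━━━━━━━━━
━━━━━━━━━━━━━━━━━━━━━━━━━━┃ ImageViewer             
ser                       ┠─────────────────────────
──────────────────────────┃                         
kspace/                   ┃                         
r.js                      ┃       ░                 
━━━━━━━━━━━━━━━━━┓        ┃      ░░                 
ingPuzzle        ┃        ┃      ░░░                
─────────────────┨        ┃     ░░░░                
┬────┬────┬────┐ ┃        ┃     ░░░░░               
│  3 │  4 │  8 │ ┃        ┃    ░░░░░░░              
┼────┼────┼────┤ ┃        ┃▓                        
│  5 │ 10 │ 12 │ ┃        ┃▓                        
┼────┼────┼────┤ ┃        ┃▓▓  █                    
│  9 │ 13 │    │ ┃        ┃▓▓█████                  
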